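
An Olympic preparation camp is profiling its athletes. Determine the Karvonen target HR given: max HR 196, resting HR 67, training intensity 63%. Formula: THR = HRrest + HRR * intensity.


HRR = HRmax - HRrest = 196 - 67 = 129
THR = 67 + 129 * 0.63
= 148.27 bpm

148.27 bpm


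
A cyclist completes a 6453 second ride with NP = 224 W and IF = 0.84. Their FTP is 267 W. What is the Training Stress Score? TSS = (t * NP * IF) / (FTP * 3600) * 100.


t * NP * IF = 6453 * 224 * 0.84 = 1214196.48
FTP * 3600 = 961200
TSS = (1214196.48 / 961200) * 100 = 126.32

126.32 TSS


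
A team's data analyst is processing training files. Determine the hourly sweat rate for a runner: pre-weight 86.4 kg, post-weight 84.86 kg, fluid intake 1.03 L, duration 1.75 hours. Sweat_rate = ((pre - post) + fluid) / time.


Mass lost = 86.4 - 84.86 = 1.54 kg
Add fluid consumed: 1.54 + 1.03 = 2.57 L total sweat
Sweat rate = 2.57 / 1.75 = 1.469 L/h

1.469 L/h


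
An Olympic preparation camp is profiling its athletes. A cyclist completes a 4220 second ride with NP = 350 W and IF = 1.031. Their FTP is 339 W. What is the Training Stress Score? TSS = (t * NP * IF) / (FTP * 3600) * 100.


t * NP * IF = 4220 * 350 * 1.031 = 1522787.0
FTP * 3600 = 1220400
TSS = (1522787.0 / 1220400) * 100 = 124.78

124.78 TSS


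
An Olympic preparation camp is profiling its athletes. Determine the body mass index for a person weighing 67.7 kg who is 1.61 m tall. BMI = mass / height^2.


BMI = mass / height^2
= 67.7 / 1.61^2
= 67.7 / 2.5921
= 26.12 kg/m^2

26.12 kg/m^2


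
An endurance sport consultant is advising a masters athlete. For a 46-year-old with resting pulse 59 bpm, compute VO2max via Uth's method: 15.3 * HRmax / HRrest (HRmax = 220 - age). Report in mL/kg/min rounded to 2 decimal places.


Step 1: HRmax = 220 - 46 = 174 bpm
Step 2: Ratio = 174 / 59 = 2.9492
Step 3: VO2max = 15.3 * 2.9492 = 45.12 mL/kg/min

45.12 mL/kg/min


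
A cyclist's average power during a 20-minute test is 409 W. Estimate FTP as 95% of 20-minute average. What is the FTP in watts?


FTP = 20-min power * 0.95
= 409 * 0.95
= 388.55 W

388.55 W


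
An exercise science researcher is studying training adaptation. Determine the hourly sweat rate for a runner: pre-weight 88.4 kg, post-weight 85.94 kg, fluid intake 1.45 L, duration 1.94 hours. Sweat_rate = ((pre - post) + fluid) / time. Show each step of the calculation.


Mass lost = 88.4 - 85.94 = 2.46 kg
Add fluid consumed: 2.46 + 1.45 = 3.91 L total sweat
Sweat rate = 3.91 / 1.94 = 2.015 L/h

2.015 L/h


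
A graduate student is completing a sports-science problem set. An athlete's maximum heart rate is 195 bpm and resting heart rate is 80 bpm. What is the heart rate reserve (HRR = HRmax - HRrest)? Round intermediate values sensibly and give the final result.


HRR = HRmax - HRrest
= 195 - 80
= 115 bpm

115 bpm


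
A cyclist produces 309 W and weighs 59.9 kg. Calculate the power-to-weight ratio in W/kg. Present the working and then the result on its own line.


P/W = power / mass
= 309 / 59.9
= 5.159 W/kg

5.159 W/kg


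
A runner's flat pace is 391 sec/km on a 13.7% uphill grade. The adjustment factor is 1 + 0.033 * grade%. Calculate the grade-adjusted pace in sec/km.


Factor = 1 + 0.033 * 13.7 = 1.4521
Adjusted pace = 391 * 1.4521
= 567.77 sec/km

567.77 s/km


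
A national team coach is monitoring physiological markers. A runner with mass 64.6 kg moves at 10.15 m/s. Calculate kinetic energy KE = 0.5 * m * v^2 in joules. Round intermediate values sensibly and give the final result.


v^2 = 10.15^2 = 103.0225
KE = 0.5 * 64.6 * 103.0225
= 3327.63 J

3327.63 J


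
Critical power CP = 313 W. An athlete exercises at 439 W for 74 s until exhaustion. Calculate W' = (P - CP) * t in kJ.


P - CP = 439 - 313 = 126 W
W' = 126 * 74 = 9324 J
= 9324 / 1000 = 9.324 kJ

9.324 kJ


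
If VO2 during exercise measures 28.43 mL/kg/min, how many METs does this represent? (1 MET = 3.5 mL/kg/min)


METs = VO2 / 3.5 = 28.43 / 3.5 = 8.12

8.12 METs


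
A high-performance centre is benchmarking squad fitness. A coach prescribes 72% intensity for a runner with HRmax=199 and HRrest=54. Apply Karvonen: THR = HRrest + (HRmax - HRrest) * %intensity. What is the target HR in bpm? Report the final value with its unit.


Heart rate reserve = 199 - 54 = 145
Intensity fraction = 72 / 100 = 0.72
THR = 54 + 145 * 0.72 = 158.4 bpm

158.4 bpm


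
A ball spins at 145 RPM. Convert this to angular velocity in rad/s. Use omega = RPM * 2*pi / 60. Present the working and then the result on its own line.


omega = 145 * 2 * pi / 60
= 145 * 6.28318531 / 60
= 911.062 / 60
= 15.184 rad/s

15.184 rad/s


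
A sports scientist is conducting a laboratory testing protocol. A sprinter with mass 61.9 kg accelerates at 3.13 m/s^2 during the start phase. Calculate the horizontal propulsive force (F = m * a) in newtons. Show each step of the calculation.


F = m * a
= 61.9 * 3.13
= 193.75 N

193.75 N


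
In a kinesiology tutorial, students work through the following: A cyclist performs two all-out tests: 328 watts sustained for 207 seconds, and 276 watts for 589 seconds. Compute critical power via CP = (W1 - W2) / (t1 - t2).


W1 = P1 * t1 = 328 * 207 = 67896 J
W2 = P2 * t2 = 276 * 589 = 162564 J
CP = (67896 - 162564) / (207 - 589)
= 247.82 W

247.82 W


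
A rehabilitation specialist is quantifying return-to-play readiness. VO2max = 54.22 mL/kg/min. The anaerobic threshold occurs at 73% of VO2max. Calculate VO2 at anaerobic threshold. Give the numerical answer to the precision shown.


AT fraction = 73 / 100 = 0.73
AT VO2 = 54.22 * 0.73
= 39.58 mL/kg/min

39.58 mL/kg/min


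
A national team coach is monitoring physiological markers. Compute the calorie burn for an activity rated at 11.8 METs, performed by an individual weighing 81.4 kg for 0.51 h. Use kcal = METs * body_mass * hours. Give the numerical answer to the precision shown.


Product of METs and mass = 11.8 * 81.4 = 960.52
Total kcal = 960.52 * 0.51 = 489.87 kcal

489.87 kcal


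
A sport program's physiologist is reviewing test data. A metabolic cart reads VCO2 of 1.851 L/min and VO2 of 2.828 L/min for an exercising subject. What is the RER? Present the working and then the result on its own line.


RER = VCO2 / VO2 = 1.851 / 2.828 = 0.6545

0.6545


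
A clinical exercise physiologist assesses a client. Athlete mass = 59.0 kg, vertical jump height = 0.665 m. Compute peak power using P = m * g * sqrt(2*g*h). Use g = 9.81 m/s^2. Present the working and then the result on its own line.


sqrt(2 * 9.81 * 0.665) = sqrt(13.0473) = 3.612105 m/s
P = 59.0 * 9.81 * 3.612105
= 2090.65 W

2090.65 W


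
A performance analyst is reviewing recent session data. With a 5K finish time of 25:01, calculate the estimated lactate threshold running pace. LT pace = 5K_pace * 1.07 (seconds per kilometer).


Race duration = 1501 s for 5 km
Average pace = 1501 / 5 = 300.2 s/km
LT pace = 300.2 * 1.07
= 321.21 s/km

321.21 s/km


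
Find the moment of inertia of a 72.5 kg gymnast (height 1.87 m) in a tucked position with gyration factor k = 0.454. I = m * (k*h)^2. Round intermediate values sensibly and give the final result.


Radius of gyration = 0.454 * 1.87 = 0.84898 m
I = 72.5 * 0.84898^2
= 72.5 * 0.720767
= 52.256 kg*m^2

52.256 kg*m^2


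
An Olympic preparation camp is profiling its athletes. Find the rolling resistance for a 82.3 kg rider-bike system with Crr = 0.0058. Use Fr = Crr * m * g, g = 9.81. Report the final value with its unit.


m * g = 82.3 * 9.81 = 807.363 N
Fr = 0.0058 * 807.363 = 4.683 N

4.683 N


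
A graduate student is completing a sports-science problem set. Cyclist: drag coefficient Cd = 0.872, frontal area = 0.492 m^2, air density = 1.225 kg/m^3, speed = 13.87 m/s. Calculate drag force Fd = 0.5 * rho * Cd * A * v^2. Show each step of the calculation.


v^2 = 13.87^2 = 192.3769
Fd = 0.5 * 1.225 * 0.872 * 0.492 * 192.3769
= 50.552 N

50.552 N


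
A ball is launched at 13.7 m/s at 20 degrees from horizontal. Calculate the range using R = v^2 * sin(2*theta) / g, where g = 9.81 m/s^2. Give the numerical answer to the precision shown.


sin(2 * 20) = sin(40) = 0.642788
v^2 = 13.7^2 = 187.69
R = 187.69 * 0.642788 / 9.81
= 12.298 m

12.298 m


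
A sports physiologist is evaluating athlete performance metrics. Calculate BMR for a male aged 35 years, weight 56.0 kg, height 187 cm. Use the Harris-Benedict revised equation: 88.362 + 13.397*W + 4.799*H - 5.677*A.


Substituting values:
W term = 13.397 * 56.0 = 750.232
H term = 4.799 * 187 = 897.413
A term = 5.677 * 35 = 198.695
BMR = 1537.31 kcal/day

1537.31 kcal/day


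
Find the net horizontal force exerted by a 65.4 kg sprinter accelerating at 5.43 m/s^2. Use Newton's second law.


Newton's second law: F = m * a
F = 65.4 * 5.43 = 355.12 N

355.12 N


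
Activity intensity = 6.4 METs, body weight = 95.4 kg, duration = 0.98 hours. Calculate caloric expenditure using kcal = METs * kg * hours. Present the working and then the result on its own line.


kcal = 6.4 * 95.4 * 0.98
= 610.56 * 0.98
= 598.35 kcal

598.35 kcal


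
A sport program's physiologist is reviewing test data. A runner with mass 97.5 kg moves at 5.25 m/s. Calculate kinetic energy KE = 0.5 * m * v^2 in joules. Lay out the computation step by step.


v^2 = 5.25^2 = 27.5625
KE = 0.5 * 97.5 * 27.5625
= 1343.67 J

1343.67 J


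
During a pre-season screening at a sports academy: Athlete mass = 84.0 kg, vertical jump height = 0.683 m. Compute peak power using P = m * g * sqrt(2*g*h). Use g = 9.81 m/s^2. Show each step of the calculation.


sqrt(2 * 9.81 * 0.683) = sqrt(13.40046) = 3.660664 m/s
P = 84.0 * 9.81 * 3.660664
= 3016.53 W

3016.53 W


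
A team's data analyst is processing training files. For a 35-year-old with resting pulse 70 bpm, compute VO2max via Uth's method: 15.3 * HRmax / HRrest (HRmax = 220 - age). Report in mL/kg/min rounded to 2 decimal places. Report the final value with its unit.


Step 1: HRmax = 220 - 35 = 185 bpm
Step 2: Ratio = 185 / 70 = 2.6429
Step 3: VO2max = 15.3 * 2.6429 = 40.44 mL/kg/min

40.44 mL/kg/min


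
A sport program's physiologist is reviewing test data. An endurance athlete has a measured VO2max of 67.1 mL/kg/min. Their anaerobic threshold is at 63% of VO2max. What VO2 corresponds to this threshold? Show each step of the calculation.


Anaerobic threshold VO2 = VO2max * 63%
= 67.1 * 0.63
= 42.27 mL/kg/min

42.27 mL/kg/min


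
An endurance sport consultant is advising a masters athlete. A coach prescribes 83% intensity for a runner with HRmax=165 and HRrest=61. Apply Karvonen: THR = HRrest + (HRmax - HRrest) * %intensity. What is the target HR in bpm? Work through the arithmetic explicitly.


Heart rate reserve = 165 - 61 = 104
Intensity fraction = 83 / 100 = 0.83
THR = 61 + 104 * 0.83 = 147.32 bpm

147.32 bpm


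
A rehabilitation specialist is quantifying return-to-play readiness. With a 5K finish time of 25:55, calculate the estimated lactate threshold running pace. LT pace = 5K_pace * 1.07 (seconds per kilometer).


Race duration = 1555 s for 5 km
Average pace = 1555 / 5 = 311.0 s/km
LT pace = 311.0 * 1.07
= 332.77 s/km

332.77 s/km


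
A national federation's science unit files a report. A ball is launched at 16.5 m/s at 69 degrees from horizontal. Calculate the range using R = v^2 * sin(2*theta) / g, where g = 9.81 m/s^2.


sin(2 * 69) = sin(138) = 0.669131
v^2 = 16.5^2 = 272.25
R = 272.25 * 0.669131 / 9.81
= 18.57 m

18.57 m


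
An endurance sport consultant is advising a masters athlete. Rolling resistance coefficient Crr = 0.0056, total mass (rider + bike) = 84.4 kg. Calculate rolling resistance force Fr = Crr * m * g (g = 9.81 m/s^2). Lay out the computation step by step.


Fr = Crr * m * g
= 0.0056 * 84.4 * 9.81
= 4.637 N

4.637 N


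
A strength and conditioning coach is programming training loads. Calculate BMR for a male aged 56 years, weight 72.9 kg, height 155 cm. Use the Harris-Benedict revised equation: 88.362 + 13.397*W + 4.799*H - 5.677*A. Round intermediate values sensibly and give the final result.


Substituting values:
W term = 13.397 * 72.9 = 976.6413
H term = 4.799 * 155 = 743.845
A term = 5.677 * 56 = 317.912
BMR = 1490.94 kcal/day

1490.94 kcal/day


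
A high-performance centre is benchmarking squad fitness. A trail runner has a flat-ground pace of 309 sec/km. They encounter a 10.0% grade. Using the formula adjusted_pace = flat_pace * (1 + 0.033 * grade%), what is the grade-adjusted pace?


Grade factor = 1 + 0.033 * 10.0 = 1.33
Adjusted = 309 * 1.33 = 410.97 sec/km

410.97 s/km


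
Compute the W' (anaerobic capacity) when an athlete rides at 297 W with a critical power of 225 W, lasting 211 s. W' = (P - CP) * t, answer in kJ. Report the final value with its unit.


Above-CP power = 72 W
Duration = 211 s
W' = 72 * 211 = 15192 J
Convert: 15192 / 1000 = 15.192 kJ

15.192 kJ


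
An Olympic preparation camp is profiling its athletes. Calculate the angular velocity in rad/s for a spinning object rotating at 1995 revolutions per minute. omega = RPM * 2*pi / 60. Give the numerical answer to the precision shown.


omega = RPM * 2*pi / 60
= 1995 * 6.28318531 / 60
= 208.916 rad/s

208.916 rad/s


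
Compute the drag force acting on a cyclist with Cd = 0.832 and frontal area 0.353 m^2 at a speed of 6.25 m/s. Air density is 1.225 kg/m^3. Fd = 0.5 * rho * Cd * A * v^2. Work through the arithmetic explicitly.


Step 1: v^2 = 39.0625
Step 2: Fd = 0.5 * 1.225 * 0.832 * 0.353 * 39.0625
= 7.027 N

7.027 N


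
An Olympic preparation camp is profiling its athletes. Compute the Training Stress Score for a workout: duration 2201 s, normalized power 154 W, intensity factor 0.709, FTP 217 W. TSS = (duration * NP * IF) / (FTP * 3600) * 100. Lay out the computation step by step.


Product = 2201 * 154 * 0.709 = 240318.386
Base = 217 * 3600 = 781200
TSS = 240318.386 / 781200 * 100 = 30.76

30.76 TSS


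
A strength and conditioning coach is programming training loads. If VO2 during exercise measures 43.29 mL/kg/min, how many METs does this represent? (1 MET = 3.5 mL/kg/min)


METs = VO2 / 3.5 = 43.29 / 3.5 = 12.37

12.37 METs


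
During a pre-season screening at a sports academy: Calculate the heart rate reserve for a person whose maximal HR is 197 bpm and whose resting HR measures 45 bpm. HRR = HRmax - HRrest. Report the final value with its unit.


HRmax = 197 bpm
HRrest = 45 bpm
HRR = 197 - 45 = 152 bpm

152 bpm


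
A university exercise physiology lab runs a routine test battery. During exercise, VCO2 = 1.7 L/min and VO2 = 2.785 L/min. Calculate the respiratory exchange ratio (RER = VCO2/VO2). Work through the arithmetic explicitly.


RER = VCO2 / VO2
= 1.7 / 2.785
= 0.6104

0.6104


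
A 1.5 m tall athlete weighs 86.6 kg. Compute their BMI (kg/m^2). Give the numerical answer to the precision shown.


height^2 = 2.25 m^2
BMI = 86.6 / 2.25 = 38.49 kg/m^2

38.49 kg/m^2


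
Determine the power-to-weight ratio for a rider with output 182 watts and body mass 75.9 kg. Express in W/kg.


P/W = 182 / 75.9 = 2.398 W/kg

2.398 W/kg


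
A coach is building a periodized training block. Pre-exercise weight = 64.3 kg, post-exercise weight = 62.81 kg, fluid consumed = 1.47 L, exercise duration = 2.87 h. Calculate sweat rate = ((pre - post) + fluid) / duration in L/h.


Weight loss = 64.3 - 62.81 = 1.49 kg (approx L)
Total sweat = 1.49 + 1.47 = 2.96 L
Sweat rate = 2.96 / 2.87 = 1.031 L/h

1.031 L/h


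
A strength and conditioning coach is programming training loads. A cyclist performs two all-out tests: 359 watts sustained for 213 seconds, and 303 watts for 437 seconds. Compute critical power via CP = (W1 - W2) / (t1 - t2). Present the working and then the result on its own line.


W1 = P1 * t1 = 359 * 213 = 76467 J
W2 = P2 * t2 = 303 * 437 = 132411 J
CP = (76467 - 132411) / (213 - 437)
= 249.75 W

249.75 W


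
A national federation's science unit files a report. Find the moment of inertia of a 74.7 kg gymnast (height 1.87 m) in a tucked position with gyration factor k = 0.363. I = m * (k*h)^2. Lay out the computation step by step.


Radius of gyration = 0.363 * 1.87 = 0.67881 m
I = 74.7 * 0.67881^2
= 74.7 * 0.460783
= 34.42 kg*m^2

34.42 kg*m^2


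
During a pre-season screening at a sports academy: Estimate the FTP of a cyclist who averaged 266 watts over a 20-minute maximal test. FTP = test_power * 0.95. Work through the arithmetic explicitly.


FTP = 266 * 0.95 = 252.7 W

252.7 W


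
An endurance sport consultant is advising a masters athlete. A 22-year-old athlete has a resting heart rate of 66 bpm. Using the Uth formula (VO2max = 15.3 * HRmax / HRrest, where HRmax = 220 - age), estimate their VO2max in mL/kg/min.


HRmax = 220 - 22 = 198 bpm
Ratio = HRmax / HRrest = 198 / 66 = 3.0
VO2max = 15.3 * 3.0 = 45.9 mL/kg/min

45.9 mL/kg/min


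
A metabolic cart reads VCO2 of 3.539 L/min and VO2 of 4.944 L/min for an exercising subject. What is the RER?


RER = VCO2 / VO2 = 3.539 / 4.944 = 0.7158

0.7158


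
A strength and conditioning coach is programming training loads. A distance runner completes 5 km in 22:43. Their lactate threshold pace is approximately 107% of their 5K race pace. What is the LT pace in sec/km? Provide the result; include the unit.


Convert to seconds: 22 min 43 s = 1363 s
Pace per km = 1363 / 5 = 272.6 s/km
LT pace = 272.6 * 1.07 = 291.68 s/km

291.68 s/km


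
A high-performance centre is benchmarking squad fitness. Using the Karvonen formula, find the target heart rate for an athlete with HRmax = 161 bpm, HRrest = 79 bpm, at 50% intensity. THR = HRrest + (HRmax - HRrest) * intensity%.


HRR = 161 - 79 = 82
THR = 79 + 82 * 0.5
= 79 + 41.0
= 120.0 bpm

120.0 bpm


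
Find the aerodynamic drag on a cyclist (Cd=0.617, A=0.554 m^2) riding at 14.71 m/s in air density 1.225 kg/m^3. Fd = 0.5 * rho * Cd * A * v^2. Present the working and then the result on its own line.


Fd = 0.5 * 1.225 * 0.617 * 0.554 * 14.71^2
= 0.5 * 1.225 * 0.617 * 0.554 * 216.3841
= 45.303 N

45.303 N


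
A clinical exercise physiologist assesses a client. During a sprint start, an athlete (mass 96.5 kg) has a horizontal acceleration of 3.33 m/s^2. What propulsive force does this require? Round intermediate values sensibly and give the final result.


Propulsive force = mass * acceleration
= 96.5 kg * 3.33 m/s^2
= 321.35 N

321.35 N


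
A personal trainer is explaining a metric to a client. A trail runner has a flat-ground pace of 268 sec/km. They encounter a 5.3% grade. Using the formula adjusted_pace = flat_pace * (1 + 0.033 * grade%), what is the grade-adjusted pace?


Grade factor = 1 + 0.033 * 5.3 = 1.1749
Adjusted = 268 * 1.1749 = 314.87 sec/km

314.87 s/km


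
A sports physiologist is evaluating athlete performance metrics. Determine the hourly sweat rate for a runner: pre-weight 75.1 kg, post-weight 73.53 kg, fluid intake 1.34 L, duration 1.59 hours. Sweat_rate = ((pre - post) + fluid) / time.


Mass lost = 75.1 - 73.53 = 1.57 kg
Add fluid consumed: 1.57 + 1.34 = 2.91 L total sweat
Sweat rate = 2.91 / 1.59 = 1.83 L/h

1.83 L/h


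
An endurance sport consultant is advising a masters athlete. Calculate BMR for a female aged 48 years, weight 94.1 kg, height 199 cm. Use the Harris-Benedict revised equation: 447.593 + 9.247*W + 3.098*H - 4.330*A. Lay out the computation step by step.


Substituting values:
W term = 9.247 * 94.1 = 870.1427
H term = 3.098 * 199 = 616.502
A term = 4.330 * 48 = 207.84
BMR = 1726.4 kcal/day

1726.4 kcal/day


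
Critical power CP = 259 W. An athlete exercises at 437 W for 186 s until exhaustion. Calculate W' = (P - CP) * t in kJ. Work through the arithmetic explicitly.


P - CP = 437 - 259 = 178 W
W' = 178 * 186 = 33108 J
= 33108 / 1000 = 33.108 kJ

33.108 kJ


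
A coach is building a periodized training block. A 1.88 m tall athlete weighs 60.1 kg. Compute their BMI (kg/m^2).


height^2 = 3.5344 m^2
BMI = 60.1 / 3.5344 = 17.0 kg/m^2

17.0 kg/m^2


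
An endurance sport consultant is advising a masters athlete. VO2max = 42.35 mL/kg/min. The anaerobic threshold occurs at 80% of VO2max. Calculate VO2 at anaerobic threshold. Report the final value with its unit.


AT fraction = 80 / 100 = 0.8
AT VO2 = 42.35 * 0.8
= 33.88 mL/kg/min

33.88 mL/kg/min


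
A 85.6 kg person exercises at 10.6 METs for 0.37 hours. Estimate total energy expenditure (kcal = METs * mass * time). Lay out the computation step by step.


Energy = METs * mass(kg) * time(h)
= 10.6 * 85.6 * 0.37
= 335.72 kcal

335.72 kcal


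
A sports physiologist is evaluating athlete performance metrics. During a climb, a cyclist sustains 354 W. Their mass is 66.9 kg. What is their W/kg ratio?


Power-to-weight = 354 W / 66.9 kg
= 5.291 W/kg

5.291 W/kg


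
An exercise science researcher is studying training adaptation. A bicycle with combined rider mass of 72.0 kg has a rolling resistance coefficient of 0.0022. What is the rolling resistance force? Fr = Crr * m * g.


Fr = 0.0022 * 72.0 * 9.81
= 0.1584 * 9.81
= 1.554 N

1.554 N


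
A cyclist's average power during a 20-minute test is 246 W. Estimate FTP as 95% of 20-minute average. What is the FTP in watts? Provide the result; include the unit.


FTP = 20-min power * 0.95
= 246 * 0.95
= 233.7 W

233.7 W


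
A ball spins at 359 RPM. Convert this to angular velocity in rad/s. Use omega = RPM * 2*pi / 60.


omega = 359 * 2 * pi / 60
= 359 * 6.28318531 / 60
= 2255.664 / 60
= 37.594 rad/s

37.594 rad/s


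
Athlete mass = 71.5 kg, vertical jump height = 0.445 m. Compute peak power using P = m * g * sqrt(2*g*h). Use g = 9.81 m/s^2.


sqrt(2 * 9.81 * 0.445) = sqrt(8.7309) = 2.95481 m/s
P = 71.5 * 9.81 * 2.95481
= 2072.55 W

2072.55 W


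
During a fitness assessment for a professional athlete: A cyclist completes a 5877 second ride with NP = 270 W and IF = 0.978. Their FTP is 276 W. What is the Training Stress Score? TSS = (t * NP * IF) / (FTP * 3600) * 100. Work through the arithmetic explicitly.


t * NP * IF = 5877 * 270 * 0.978 = 1551880.62
FTP * 3600 = 993600
TSS = (1551880.62 / 993600) * 100 = 156.19

156.19 TSS


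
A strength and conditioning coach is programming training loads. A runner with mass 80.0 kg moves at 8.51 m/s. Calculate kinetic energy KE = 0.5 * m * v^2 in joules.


v^2 = 8.51^2 = 72.4201
KE = 0.5 * 80.0 * 72.4201
= 2896.8 J

2896.8 J


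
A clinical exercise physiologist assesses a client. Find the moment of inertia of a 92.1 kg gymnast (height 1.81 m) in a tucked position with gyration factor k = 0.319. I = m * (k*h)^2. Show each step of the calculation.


Radius of gyration = 0.319 * 1.81 = 0.57739 m
I = 92.1 * 0.57739^2
= 92.1 * 0.333379
= 30.704 kg*m^2

30.704 kg*m^2


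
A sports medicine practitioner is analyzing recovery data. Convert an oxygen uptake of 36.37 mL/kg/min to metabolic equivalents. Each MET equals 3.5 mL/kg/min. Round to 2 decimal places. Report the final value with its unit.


One MET = 3.5 mL/kg/min
Number of METs = 36.37 / 3.5
= 10.39 METs

10.39 METs


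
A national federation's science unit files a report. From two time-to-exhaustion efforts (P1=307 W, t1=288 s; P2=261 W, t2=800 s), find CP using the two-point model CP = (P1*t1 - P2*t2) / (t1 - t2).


Work in trial 1 = 88416 J
Work in trial 2 = 208800 J
Delta work = -120384 J
Delta time = -512 s
CP = -120384 / -512 = 235.13 W

235.13 W


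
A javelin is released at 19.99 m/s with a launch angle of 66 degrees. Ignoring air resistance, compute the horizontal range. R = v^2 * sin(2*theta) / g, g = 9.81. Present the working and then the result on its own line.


Launch speed squared = 399.6001
sin(2 * 66 deg) = 0.743145
Range = 399.6001 * 0.743145 / 9.81
= 30.271 m

30.271 m


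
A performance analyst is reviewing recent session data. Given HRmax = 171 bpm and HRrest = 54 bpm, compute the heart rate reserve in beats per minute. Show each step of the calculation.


Heart rate reserve = maximum HR minus resting HR
HRR = 171 - 54 = 117 bpm

117 bpm


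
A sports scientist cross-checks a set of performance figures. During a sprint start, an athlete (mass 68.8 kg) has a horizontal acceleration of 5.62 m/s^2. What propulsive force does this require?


Propulsive force = mass * acceleration
= 68.8 kg * 5.62 m/s^2
= 386.66 N

386.66 N


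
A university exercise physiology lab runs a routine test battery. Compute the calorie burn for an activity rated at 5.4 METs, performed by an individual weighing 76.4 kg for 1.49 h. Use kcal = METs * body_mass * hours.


Product of METs and mass = 5.4 * 76.4 = 412.56
Total kcal = 412.56 * 1.49 = 614.71 kcal

614.71 kcal


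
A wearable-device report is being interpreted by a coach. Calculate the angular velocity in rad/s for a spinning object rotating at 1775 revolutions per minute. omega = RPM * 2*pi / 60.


omega = RPM * 2*pi / 60
= 1775 * 6.28318531 / 60
= 185.878 rad/s

185.878 rad/s


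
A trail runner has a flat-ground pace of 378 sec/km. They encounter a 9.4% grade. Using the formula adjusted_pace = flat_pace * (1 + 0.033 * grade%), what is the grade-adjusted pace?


Grade factor = 1 + 0.033 * 9.4 = 1.3102
Adjusted = 378 * 1.3102 = 495.26 sec/km

495.26 s/km


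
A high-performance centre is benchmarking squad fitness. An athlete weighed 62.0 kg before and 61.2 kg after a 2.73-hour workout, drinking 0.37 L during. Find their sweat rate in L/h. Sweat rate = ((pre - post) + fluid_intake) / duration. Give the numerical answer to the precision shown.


Body mass change = 0.8 kg
Total sweat loss = 0.8 + 0.37 = 1.17 L
Rate = 1.17 / 2.73 = 0.429 L/h

0.429 L/h


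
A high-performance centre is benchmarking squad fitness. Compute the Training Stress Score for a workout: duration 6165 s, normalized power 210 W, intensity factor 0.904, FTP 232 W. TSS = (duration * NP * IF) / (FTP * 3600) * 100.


Product = 6165 * 210 * 0.904 = 1170363.6
Base = 232 * 3600 = 835200
TSS = 1170363.6 / 835200 * 100 = 140.13

140.13 TSS


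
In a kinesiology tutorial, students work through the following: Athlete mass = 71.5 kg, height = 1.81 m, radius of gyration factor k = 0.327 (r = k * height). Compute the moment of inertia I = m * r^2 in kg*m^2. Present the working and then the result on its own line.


r = k * height = 0.327 * 1.81 = 0.59187 m
r^2 = 0.59187^2 = 0.35031
I = 71.5 * 0.35031 = 25.047 kg*m^2

25.047 kg*m^2


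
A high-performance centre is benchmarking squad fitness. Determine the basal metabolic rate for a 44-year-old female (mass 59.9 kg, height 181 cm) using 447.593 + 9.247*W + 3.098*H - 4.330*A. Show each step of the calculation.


BMR = 447.593 + 9.247*59.9 + 3.098*181 - 4.330*44
= 1371.71 kcal/day

1371.71 kcal/day


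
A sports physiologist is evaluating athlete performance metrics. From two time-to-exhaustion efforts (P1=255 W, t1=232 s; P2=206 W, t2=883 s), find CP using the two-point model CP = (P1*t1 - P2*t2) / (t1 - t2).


Work in trial 1 = 59160 J
Work in trial 2 = 181898 J
Delta work = -122738 J
Delta time = -651 s
CP = -122738 / -651 = 188.54 W

188.54 W


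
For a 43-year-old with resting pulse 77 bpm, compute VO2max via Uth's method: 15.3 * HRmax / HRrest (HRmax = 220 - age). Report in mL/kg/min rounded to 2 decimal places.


Step 1: HRmax = 220 - 43 = 177 bpm
Step 2: Ratio = 177 / 77 = 2.2987
Step 3: VO2max = 15.3 * 2.2987 = 35.17 mL/kg/min

35.17 mL/kg/min


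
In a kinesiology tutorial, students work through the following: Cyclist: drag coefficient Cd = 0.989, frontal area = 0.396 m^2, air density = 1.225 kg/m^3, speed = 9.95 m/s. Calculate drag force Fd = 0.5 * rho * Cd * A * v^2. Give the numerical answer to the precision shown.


v^2 = 9.95^2 = 99.0025
Fd = 0.5 * 1.225 * 0.989 * 0.396 * 99.0025
= 23.749 N

23.749 N


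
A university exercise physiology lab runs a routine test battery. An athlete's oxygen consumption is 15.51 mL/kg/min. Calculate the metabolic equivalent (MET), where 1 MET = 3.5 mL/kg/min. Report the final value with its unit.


MET = VO2 / 3.5
= 15.51 / 3.5
= 4.43 METs

4.43 METs


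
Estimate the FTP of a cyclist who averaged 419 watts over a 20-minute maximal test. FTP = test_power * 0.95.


FTP = 419 * 0.95 = 398.05 W

398.05 W


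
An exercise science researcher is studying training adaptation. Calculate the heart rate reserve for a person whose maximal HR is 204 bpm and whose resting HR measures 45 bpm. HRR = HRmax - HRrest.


HRmax = 204 bpm
HRrest = 45 bpm
HRR = 204 - 45 = 159 bpm

159 bpm


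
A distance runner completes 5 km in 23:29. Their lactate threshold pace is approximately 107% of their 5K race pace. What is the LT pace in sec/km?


Convert to seconds: 23 min 29 s = 1409 s
Pace per km = 1409 / 5 = 281.8 s/km
LT pace = 281.8 * 1.07 = 301.53 s/km

301.53 s/km


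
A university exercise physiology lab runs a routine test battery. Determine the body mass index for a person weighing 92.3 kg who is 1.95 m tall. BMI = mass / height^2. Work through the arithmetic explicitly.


BMI = mass / height^2
= 92.3 / 1.95^2
= 92.3 / 3.8025
= 24.27 kg/m^2

24.27 kg/m^2


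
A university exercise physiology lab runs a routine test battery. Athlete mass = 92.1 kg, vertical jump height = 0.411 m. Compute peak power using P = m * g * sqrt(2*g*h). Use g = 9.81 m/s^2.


sqrt(2 * 9.81 * 0.411) = sqrt(8.06382) = 2.839687 m/s
P = 92.1 * 9.81 * 2.839687
= 2565.66 W

2565.66 W


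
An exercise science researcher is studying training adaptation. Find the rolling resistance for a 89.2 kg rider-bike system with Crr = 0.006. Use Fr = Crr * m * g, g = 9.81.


m * g = 89.2 * 9.81 = 875.052 N
Fr = 0.006 * 875.052 = 5.25 N

5.25 N


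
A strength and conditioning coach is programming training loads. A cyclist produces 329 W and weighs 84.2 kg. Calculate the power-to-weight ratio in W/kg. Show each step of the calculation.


P/W = power / mass
= 329 / 84.2
= 3.907 W/kg

3.907 W/kg


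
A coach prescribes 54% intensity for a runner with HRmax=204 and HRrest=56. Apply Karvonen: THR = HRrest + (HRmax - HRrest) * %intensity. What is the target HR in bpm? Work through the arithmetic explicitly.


Heart rate reserve = 204 - 56 = 148
Intensity fraction = 54 / 100 = 0.54
THR = 56 + 148 * 0.54 = 135.92 bpm

135.92 bpm


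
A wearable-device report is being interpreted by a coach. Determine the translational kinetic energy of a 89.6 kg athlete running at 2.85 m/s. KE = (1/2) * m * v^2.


KE = 0.5 * m * v^2
= 0.5 * 89.6 * 2.85^2
= 0.5 * 89.6 * 8.1225
= 363.89 J

363.89 J


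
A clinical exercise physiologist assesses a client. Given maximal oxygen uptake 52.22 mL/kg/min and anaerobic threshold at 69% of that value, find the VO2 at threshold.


Percentage as decimal = 0.69
VO2 at AT = 52.22 * 0.69 = 36.03 mL/kg/min

36.03 mL/kg/min


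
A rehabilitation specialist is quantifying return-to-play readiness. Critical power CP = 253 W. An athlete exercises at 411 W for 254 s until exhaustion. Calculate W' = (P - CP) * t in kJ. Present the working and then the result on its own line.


P - CP = 411 - 253 = 158 W
W' = 158 * 254 = 40132 J
= 40132 / 1000 = 40.132 kJ

40.132 kJ


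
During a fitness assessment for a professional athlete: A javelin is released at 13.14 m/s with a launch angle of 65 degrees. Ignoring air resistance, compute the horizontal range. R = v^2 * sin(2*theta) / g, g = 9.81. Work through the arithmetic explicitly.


Launch speed squared = 172.6596
sin(2 * 65 deg) = 0.766044
Range = 172.6596 * 0.766044 / 9.81
= 13.483 m

13.483 m


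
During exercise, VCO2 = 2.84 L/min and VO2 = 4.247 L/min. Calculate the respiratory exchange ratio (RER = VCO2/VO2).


RER = VCO2 / VO2
= 2.84 / 4.247
= 0.6687

0.6687


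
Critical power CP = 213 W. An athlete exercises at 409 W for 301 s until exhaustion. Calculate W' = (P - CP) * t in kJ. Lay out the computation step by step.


P - CP = 409 - 213 = 196 W
W' = 196 * 301 = 58996 J
= 58996 / 1000 = 58.996 kJ

58.996 kJ


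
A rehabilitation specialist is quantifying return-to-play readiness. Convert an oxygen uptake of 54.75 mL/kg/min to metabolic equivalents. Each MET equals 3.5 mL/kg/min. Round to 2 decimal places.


One MET = 3.5 mL/kg/min
Number of METs = 54.75 / 3.5
= 15.64 METs

15.64 METs


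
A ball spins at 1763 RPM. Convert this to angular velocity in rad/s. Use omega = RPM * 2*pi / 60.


omega = 1763 * 2 * pi / 60
= 1763 * 6.28318531 / 60
= 11077.256 / 60
= 184.621 rad/s

184.621 rad/s


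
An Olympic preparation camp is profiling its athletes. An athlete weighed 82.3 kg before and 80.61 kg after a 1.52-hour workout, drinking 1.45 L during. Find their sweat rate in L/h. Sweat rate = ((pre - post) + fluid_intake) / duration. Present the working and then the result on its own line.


Body mass change = 1.69 kg
Total sweat loss = 1.69 + 1.45 = 3.14 L
Rate = 3.14 / 1.52 = 2.066 L/h

2.066 L/h


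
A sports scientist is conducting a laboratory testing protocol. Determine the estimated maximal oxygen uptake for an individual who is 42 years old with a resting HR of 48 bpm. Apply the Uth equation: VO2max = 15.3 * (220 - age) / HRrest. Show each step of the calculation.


HRmax = 220 - 42 = 178
VO2max = 15.3 * (178 / 48)
= 15.3 * 3.7083
= 56.74 mL/kg/min

56.74 mL/kg/min


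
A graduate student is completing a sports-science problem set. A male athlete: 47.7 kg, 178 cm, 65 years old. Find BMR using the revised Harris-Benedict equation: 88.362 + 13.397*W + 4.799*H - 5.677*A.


Intercept = 88.362
Weight contribution = 13.397 * 47.7 = 639.0369
Height contribution = 4.799 * 178 = 854.222
Age contribution = 5.677 * 65 = 369.005
BMR = 88.362 + 639.0369 + 854.222 - 369.005
= 1212.62 kcal/day

1212.62 kcal/day


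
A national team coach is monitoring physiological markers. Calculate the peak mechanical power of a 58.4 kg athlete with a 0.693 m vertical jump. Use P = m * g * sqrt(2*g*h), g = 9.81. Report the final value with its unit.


First, sqrt(2gh) = sqrt(2 * 9.81 * 0.693)
= sqrt(13.59666) = 3.687365 m/s
Power = 58.4 * 9.81 * 3.687365 = 2112.51 W

2112.51 W


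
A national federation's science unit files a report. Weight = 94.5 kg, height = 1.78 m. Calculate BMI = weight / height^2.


height^2 = 1.78^2 = 3.1684
BMI = 94.5 / 3.1684 = 29.83 kg/m^2

29.83 kg/m^2


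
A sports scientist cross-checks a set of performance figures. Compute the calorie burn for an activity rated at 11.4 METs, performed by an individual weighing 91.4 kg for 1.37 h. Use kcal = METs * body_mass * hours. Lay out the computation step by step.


Product of METs and mass = 11.4 * 91.4 = 1041.96
Total kcal = 1041.96 * 1.37 = 1427.49 kcal

1427.49 kcal


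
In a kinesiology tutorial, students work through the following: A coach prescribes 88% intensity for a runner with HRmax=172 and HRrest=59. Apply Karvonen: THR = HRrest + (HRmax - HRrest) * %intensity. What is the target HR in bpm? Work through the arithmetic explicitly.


Heart rate reserve = 172 - 59 = 113
Intensity fraction = 88 / 100 = 0.88
THR = 59 + 113 * 0.88 = 158.44 bpm

158.44 bpm


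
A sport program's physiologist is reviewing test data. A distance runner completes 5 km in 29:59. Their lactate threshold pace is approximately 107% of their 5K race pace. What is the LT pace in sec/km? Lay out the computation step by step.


Convert to seconds: 29 min 59 s = 1799 s
Pace per km = 1799 / 5 = 359.8 s/km
LT pace = 359.8 * 1.07 = 384.99 s/km

384.99 s/km


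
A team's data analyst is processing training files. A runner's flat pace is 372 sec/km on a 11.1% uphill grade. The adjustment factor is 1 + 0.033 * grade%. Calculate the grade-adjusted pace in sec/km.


Factor = 1 + 0.033 * 11.1 = 1.3663
Adjusted pace = 372 * 1.3663
= 508.26 sec/km

508.26 s/km


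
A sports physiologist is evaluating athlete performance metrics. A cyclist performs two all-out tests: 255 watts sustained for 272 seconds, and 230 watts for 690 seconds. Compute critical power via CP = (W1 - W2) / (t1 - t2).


W1 = P1 * t1 = 255 * 272 = 69360 J
W2 = P2 * t2 = 230 * 690 = 158700 J
CP = (69360 - 158700) / (272 - 690)
= 213.73 W

213.73 W


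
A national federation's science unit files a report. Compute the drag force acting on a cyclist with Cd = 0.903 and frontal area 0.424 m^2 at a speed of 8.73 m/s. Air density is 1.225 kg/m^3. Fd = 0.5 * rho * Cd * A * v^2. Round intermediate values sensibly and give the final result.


Step 1: v^2 = 76.2129
Step 2: Fd = 0.5 * 1.225 * 0.903 * 0.424 * 76.2129
= 17.873 N

17.873 N


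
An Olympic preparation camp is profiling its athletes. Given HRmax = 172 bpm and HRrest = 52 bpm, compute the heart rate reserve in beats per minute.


Heart rate reserve = maximum HR minus resting HR
HRR = 172 - 52 = 120 bpm

120 bpm


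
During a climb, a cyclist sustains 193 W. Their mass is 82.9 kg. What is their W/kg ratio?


Power-to-weight = 193 W / 82.9 kg
= 2.328 W/kg

2.328 W/kg


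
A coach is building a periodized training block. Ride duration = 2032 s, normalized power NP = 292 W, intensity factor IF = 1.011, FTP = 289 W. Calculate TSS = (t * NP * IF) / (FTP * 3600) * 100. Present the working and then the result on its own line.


Numerator = 2032 * 292 * 1.011 = 599870.784
Denominator = 289 * 3600 = 1040400
TSS = 599870.784 / 1040400 * 100
= 57.66

57.66 TSS


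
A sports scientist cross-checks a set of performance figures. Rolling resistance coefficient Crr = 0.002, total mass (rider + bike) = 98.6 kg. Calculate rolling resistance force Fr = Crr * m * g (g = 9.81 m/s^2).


Fr = Crr * m * g
= 0.002 * 98.6 * 9.81
= 1.935 N

1.935 N


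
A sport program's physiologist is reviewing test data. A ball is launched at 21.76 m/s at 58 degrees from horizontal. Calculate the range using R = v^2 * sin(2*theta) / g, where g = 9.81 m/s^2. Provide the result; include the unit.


sin(2 * 58) = sin(116) = 0.898794
v^2 = 21.76^2 = 473.4976
R = 473.4976 * 0.898794 / 9.81
= 43.382 m

43.382 m


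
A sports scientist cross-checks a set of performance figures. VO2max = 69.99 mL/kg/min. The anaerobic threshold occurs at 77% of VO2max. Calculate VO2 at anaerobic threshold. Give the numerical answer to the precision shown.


AT fraction = 77 / 100 = 0.77
AT VO2 = 69.99 * 0.77
= 53.89 mL/kg/min

53.89 mL/kg/min


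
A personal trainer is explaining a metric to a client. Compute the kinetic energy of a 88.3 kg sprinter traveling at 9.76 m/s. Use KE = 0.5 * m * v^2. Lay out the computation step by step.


Velocity squared = 95.2576
KE = 0.5 * 88.3 * 95.2576 = 4205.62 J

4205.62 J


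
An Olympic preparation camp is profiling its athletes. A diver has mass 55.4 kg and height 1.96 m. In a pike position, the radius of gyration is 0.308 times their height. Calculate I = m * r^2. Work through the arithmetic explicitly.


r = 0.308 * 1.96 = 0.60368 m
I = m * r^2 = 55.4 * 0.36443 = 20.189 kg*m^2

20.189 kg*m^2


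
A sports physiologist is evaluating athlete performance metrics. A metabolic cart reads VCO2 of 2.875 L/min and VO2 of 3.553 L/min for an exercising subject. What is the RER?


RER = VCO2 / VO2 = 2.875 / 3.553 = 0.8092

0.8092


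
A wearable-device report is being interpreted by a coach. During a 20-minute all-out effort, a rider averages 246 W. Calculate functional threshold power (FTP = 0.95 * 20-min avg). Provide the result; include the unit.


FTP = 0.95 * 246
= 233.7 W

233.7 W


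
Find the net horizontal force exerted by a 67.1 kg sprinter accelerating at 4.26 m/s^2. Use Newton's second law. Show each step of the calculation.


Newton's second law: F = m * a
F = 67.1 * 4.26 = 285.85 N

285.85 N


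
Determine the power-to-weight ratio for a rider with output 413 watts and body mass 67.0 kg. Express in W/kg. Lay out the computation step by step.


P/W = 413 / 67.0 = 6.164 W/kg

6.164 W/kg


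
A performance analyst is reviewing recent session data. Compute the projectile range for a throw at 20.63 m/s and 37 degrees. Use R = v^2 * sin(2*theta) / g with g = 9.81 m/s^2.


Two times the angle = 74 degrees
sin(74) = 0.961262
R = 425.5969 * 0.961262 / 9.81 = 41.703 m

41.703 m
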